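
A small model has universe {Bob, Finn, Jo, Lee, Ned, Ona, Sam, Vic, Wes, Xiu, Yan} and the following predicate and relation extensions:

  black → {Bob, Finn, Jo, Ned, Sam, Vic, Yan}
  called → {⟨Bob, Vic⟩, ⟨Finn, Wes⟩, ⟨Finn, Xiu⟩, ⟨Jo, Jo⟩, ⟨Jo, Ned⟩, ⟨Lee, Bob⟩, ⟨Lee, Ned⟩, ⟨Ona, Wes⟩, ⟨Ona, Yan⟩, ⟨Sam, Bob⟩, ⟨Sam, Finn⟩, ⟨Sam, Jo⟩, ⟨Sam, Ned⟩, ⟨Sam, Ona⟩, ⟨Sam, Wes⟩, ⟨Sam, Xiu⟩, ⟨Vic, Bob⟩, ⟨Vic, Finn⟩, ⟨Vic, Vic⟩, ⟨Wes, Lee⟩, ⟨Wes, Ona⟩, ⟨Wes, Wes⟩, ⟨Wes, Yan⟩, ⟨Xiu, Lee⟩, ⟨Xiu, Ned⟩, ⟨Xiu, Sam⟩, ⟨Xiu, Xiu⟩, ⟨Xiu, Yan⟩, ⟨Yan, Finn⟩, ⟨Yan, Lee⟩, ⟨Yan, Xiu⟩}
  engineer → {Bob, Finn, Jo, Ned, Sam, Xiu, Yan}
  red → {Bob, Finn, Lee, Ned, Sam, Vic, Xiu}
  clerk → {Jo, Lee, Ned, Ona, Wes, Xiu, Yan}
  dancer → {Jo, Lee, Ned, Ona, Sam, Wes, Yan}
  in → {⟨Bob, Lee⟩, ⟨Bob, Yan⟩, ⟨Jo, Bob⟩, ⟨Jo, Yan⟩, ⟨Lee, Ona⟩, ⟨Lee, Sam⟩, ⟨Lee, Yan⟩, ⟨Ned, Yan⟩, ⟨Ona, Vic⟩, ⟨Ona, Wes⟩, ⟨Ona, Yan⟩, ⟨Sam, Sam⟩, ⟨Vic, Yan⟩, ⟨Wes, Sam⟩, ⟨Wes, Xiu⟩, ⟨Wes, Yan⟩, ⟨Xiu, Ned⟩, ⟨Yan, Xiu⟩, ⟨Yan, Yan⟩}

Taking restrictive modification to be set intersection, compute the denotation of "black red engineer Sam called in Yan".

{Bob, Ned}

⟦Sam called⟧ = {x : ⟨Sam, x⟩ ∈ ⟦called⟧} = {Bob, Finn, Jo, Ned, Ona, Wes, Xiu}
⟦in Yan⟧ = {x : ⟨x, Yan⟩ ∈ ⟦in⟧} = {Bob, Jo, Lee, Ned, Ona, Vic, Wes, Yan}
⟦engineer⟧ = {Bob, Finn, Jo, Ned, Sam, Xiu, Yan}
… ∩ ⟦Sam called⟧ = {Bob, Finn, Jo, Ned, Sam, Xiu, Yan} ∩ {Bob, Finn, Jo, Ned, Ona, Wes, Xiu} = {Bob, Finn, Jo, Ned, Xiu}
… ∩ ⟦in Yan⟧ = {Bob, Finn, Jo, Ned, Xiu} ∩ {Bob, Jo, Lee, Ned, Ona, Vic, Wes, Yan} = {Bob, Jo, Ned}
… ∩ ⟦black⟧ = {Bob, Jo, Ned} ∩ {Bob, Finn, Jo, Ned, Sam, Vic, Yan} = {Bob, Jo, Ned}
… ∩ ⟦red⟧ = {Bob, Jo, Ned} ∩ {Bob, Finn, Lee, Ned, Sam, Vic, Xiu} = {Bob, Ned}
So ⟦black red engineer Sam called in Yan⟧ = {Bob, Ned}.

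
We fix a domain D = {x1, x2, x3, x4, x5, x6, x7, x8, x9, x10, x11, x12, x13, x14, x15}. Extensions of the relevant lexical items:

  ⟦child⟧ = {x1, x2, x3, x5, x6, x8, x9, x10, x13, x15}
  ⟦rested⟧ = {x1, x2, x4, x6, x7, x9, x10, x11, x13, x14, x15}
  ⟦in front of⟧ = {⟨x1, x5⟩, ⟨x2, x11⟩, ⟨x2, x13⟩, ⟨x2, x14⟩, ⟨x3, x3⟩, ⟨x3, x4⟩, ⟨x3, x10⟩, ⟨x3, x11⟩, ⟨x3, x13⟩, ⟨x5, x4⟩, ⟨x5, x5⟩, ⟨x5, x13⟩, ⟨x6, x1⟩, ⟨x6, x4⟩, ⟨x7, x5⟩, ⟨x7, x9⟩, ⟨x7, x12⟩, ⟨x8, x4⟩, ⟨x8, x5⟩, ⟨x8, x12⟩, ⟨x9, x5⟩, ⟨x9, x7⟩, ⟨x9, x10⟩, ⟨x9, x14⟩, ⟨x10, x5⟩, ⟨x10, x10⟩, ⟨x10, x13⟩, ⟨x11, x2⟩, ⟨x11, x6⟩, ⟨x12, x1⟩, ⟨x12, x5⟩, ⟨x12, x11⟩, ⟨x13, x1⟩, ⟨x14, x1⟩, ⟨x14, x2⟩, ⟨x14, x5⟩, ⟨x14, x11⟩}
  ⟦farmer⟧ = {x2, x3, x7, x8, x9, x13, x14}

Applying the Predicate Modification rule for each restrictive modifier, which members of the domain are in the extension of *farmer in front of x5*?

⟦in front of x5⟧ = {x : ⟨x, x5⟩ ∈ ⟦in front of⟧} = {x1, x5, x7, x8, x9, x10, x12, x14}
⟦farmer⟧ = {x2, x3, x7, x8, x9, x13, x14}
… ∩ ⟦in front of x5⟧ = {x2, x3, x7, x8, x9, x13, x14} ∩ {x1, x5, x7, x8, x9, x10, x12, x14} = {x7, x8, x9, x14}
So ⟦farmer in front of x5⟧ = {x7, x8, x9, x14}.

{x7, x8, x9, x14}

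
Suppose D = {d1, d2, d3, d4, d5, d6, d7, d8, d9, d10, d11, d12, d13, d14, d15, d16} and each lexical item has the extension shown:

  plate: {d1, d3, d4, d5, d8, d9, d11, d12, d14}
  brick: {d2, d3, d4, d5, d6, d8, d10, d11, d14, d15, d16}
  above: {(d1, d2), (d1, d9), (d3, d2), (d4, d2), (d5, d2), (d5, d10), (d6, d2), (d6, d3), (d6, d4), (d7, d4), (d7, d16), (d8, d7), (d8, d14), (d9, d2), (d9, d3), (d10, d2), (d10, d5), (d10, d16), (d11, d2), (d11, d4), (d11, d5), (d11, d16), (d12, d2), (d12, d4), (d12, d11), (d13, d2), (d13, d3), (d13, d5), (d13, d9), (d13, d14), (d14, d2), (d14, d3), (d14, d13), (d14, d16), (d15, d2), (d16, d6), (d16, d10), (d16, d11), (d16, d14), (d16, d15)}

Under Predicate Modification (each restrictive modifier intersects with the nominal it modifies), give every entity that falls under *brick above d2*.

{d3, d4, d5, d6, d10, d11, d14, d15}

⟦above d2⟧ = {x : ⟨x, d2⟩ ∈ ⟦above⟧} = {d1, d3, d4, d5, d6, d9, d10, d11, d12, d13, d14, d15}
⟦brick⟧ = {d2, d3, d4, d5, d6, d8, d10, d11, d14, d15, d16}
… ∩ ⟦above d2⟧ = {d2, d3, d4, d5, d6, d8, d10, d11, d14, d15, d16} ∩ {d1, d3, d4, d5, d6, d9, d10, d11, d12, d13, d14, d15} = {d3, d4, d5, d6, d10, d11, d14, d15}
So ⟦brick above d2⟧ = {d3, d4, d5, d6, d10, d11, d14, d15}.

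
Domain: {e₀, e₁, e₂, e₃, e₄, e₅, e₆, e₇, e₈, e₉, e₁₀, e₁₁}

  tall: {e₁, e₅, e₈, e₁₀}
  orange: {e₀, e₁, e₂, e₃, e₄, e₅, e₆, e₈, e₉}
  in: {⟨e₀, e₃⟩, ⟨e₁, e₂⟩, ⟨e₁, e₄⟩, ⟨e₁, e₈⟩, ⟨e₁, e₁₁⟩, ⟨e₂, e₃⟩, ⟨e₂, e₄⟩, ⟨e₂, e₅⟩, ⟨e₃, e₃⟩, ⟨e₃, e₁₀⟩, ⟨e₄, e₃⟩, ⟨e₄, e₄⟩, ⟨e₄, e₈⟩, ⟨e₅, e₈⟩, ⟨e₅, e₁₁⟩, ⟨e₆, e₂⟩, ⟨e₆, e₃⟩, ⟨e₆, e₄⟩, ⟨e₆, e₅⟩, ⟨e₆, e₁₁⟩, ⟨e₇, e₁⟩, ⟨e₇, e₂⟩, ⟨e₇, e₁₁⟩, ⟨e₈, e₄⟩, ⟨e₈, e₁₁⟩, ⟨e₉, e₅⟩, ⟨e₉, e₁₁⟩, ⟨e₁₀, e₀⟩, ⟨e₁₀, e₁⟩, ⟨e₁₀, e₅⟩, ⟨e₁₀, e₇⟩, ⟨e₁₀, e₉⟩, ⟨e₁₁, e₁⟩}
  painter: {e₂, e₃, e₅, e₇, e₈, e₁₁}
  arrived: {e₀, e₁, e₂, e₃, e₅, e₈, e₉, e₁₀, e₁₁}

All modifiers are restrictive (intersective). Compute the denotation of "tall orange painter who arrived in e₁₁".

{e₅, e₈}

⟦who arrived⟧ = ⟦arrived⟧ = {e₀, e₁, e₂, e₃, e₅, e₈, e₉, e₁₀, e₁₁}
⟦in e₁₁⟧ = {x : ⟨x, e₁₁⟩ ∈ ⟦in⟧} = {e₁, e₅, e₆, e₇, e₈, e₉}
⟦painter⟧ = {e₂, e₃, e₅, e₇, e₈, e₁₁}
… ∩ ⟦who arrived⟧ = {e₂, e₃, e₅, e₇, e₈, e₁₁} ∩ {e₀, e₁, e₂, e₃, e₅, e₈, e₉, e₁₀, e₁₁} = {e₂, e₃, e₅, e₈, e₁₁}
… ∩ ⟦in e₁₁⟧ = {e₂, e₃, e₅, e₈, e₁₁} ∩ {e₁, e₅, e₆, e₇, e₈, e₉} = {e₅, e₈}
… ∩ ⟦tall⟧ = {e₅, e₈} ∩ {e₁, e₅, e₈, e₁₀} = {e₅, e₈}
… ∩ ⟦orange⟧ = {e₅, e₈} ∩ {e₀, e₁, e₂, e₃, e₄, e₅, e₆, e₈, e₉} = {e₅, e₈}
So ⟦tall orange painter who arrived in e₁₁⟧ = {e₅, e₈}.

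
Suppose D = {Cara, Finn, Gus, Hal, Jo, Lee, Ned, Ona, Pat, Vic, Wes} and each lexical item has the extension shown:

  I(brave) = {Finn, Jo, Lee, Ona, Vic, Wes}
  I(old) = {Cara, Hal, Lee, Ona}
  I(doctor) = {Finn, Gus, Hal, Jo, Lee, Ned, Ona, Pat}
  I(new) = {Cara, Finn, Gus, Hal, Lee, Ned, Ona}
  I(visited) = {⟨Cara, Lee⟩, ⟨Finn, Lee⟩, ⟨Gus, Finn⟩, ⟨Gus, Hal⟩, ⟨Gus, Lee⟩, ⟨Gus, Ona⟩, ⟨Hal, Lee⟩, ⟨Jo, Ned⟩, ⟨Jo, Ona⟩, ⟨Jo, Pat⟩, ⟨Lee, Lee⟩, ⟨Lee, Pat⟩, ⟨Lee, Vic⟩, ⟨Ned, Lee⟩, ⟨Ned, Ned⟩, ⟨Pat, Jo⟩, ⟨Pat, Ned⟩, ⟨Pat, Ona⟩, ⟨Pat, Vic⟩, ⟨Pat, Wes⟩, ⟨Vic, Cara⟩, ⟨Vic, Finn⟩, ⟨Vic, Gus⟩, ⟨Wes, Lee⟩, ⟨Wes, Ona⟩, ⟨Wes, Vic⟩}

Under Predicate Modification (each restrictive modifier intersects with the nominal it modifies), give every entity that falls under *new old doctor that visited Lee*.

⟦that visited Lee⟧ = {x : ⟨x, Lee⟩ ∈ ⟦visited⟧} = {Cara, Finn, Gus, Hal, Lee, Ned, Wes}
⟦doctor⟧ = {Finn, Gus, Hal, Jo, Lee, Ned, Ona, Pat}
… ∩ ⟦that visited Lee⟧ = {Finn, Gus, Hal, Jo, Lee, Ned, Ona, Pat} ∩ {Cara, Finn, Gus, Hal, Lee, Ned, Wes} = {Finn, Gus, Hal, Lee, Ned}
… ∩ ⟦new⟧ = {Finn, Gus, Hal, Lee, Ned} ∩ {Cara, Finn, Gus, Hal, Lee, Ned, Ona} = {Finn, Gus, Hal, Lee, Ned}
… ∩ ⟦old⟧ = {Finn, Gus, Hal, Lee, Ned} ∩ {Cara, Hal, Lee, Ona} = {Hal, Lee}
So ⟦new old doctor that visited Lee⟧ = {Hal, Lee}.

{Hal, Lee}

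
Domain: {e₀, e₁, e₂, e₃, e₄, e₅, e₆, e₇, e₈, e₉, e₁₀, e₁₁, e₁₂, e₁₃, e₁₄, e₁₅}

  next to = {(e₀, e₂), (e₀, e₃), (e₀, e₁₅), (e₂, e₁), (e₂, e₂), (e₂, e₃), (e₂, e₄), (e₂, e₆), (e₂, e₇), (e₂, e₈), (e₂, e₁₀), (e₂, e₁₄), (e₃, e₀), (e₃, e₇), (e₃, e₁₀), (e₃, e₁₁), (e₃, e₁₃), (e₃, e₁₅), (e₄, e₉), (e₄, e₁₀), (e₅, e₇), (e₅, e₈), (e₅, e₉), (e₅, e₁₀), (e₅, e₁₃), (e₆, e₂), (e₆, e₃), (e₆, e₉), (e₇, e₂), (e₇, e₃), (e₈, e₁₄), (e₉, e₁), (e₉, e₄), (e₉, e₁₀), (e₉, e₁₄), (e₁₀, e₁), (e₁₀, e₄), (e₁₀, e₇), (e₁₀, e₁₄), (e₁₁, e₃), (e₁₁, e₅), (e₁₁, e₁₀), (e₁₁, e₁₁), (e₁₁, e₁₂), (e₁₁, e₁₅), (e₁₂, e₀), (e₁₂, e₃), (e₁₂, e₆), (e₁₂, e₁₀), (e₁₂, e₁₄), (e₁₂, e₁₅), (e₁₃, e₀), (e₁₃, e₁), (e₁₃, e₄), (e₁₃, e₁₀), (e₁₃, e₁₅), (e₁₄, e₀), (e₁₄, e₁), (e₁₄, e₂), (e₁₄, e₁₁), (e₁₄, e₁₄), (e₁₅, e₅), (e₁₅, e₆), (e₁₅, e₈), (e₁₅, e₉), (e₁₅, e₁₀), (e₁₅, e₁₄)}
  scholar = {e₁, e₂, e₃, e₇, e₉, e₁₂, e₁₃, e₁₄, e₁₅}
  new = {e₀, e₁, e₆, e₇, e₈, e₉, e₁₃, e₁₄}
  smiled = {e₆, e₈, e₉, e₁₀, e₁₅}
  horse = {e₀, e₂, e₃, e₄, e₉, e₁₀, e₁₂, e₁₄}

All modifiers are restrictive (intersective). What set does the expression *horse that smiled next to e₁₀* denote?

⟦that smiled⟧ = ⟦smiled⟧ = {e₆, e₈, e₉, e₁₀, e₁₅}
⟦next to e₁₀⟧ = {x : ⟨x, e₁₀⟩ ∈ ⟦next to⟧} = {e₂, e₃, e₄, e₅, e₉, e₁₁, e₁₂, e₁₃, e₁₅}
⟦horse⟧ = {e₀, e₂, e₃, e₄, e₉, e₁₀, e₁₂, e₁₄}
… ∩ ⟦that smiled⟧ = {e₀, e₂, e₃, e₄, e₉, e₁₀, e₁₂, e₁₄} ∩ {e₆, e₈, e₉, e₁₀, e₁₅} = {e₉, e₁₀}
… ∩ ⟦next to e₁₀⟧ = {e₉, e₁₀} ∩ {e₂, e₃, e₄, e₅, e₉, e₁₁, e₁₂, e₁₃, e₁₅} = {e₉}
So ⟦horse that smiled next to e₁₀⟧ = {e₉}.

{e₉}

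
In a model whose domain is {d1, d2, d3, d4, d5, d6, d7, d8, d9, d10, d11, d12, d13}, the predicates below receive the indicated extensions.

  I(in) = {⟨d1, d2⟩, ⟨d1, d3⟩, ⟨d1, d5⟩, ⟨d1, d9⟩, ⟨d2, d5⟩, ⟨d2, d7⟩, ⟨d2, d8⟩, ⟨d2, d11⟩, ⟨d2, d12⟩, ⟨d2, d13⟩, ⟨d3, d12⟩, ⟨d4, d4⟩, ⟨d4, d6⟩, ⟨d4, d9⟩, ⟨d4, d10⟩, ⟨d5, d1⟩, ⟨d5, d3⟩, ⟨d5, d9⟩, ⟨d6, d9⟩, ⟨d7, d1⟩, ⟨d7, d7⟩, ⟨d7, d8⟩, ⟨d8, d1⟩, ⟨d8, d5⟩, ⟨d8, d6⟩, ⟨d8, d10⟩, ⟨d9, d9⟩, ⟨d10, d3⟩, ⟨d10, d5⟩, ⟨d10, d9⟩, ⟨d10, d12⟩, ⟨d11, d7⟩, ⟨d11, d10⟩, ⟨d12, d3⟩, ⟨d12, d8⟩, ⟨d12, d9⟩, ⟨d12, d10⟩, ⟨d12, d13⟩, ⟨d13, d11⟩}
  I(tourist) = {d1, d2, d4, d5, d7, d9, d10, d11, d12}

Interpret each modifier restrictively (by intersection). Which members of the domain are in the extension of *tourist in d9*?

⟦in d9⟧ = {x : ⟨x, d9⟩ ∈ ⟦in⟧} = {d1, d4, d5, d6, d9, d10, d12}
⟦tourist⟧ = {d1, d2, d4, d5, d7, d9, d10, d11, d12}
… ∩ ⟦in d9⟧ = {d1, d2, d4, d5, d7, d9, d10, d11, d12} ∩ {d1, d4, d5, d6, d9, d10, d12} = {d1, d4, d5, d9, d10, d12}
So ⟦tourist in d9⟧ = {d1, d4, d5, d9, d10, d12}.

{d1, d4, d5, d9, d10, d12}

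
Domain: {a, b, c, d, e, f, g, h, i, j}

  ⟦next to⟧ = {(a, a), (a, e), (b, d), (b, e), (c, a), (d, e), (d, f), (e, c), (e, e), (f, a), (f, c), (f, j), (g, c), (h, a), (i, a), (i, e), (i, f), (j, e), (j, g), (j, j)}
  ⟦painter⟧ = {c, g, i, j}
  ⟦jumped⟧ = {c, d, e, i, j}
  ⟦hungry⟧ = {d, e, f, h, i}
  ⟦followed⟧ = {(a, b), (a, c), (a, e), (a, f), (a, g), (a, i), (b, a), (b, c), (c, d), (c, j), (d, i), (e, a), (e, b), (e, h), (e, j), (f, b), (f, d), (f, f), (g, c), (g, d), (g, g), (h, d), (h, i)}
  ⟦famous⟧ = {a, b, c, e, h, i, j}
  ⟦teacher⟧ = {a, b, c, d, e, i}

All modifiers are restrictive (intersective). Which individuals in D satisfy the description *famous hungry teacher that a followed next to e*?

{e, i}

⟦that a followed⟧ = {x : ⟨a, x⟩ ∈ ⟦followed⟧} = {b, c, e, f, g, i}
⟦next to e⟧ = {x : ⟨x, e⟩ ∈ ⟦next to⟧} = {a, b, d, e, i, j}
⟦teacher⟧ = {a, b, c, d, e, i}
… ∩ ⟦that a followed⟧ = {a, b, c, d, e, i} ∩ {b, c, e, f, g, i} = {b, c, e, i}
… ∩ ⟦next to e⟧ = {b, c, e, i} ∩ {a, b, d, e, i, j} = {b, e, i}
… ∩ ⟦famous⟧ = {b, e, i} ∩ {a, b, c, e, h, i, j} = {b, e, i}
… ∩ ⟦hungry⟧ = {b, e, i} ∩ {d, e, f, h, i} = {e, i}
So ⟦famous hungry teacher that a followed next to e⟧ = {e, i}.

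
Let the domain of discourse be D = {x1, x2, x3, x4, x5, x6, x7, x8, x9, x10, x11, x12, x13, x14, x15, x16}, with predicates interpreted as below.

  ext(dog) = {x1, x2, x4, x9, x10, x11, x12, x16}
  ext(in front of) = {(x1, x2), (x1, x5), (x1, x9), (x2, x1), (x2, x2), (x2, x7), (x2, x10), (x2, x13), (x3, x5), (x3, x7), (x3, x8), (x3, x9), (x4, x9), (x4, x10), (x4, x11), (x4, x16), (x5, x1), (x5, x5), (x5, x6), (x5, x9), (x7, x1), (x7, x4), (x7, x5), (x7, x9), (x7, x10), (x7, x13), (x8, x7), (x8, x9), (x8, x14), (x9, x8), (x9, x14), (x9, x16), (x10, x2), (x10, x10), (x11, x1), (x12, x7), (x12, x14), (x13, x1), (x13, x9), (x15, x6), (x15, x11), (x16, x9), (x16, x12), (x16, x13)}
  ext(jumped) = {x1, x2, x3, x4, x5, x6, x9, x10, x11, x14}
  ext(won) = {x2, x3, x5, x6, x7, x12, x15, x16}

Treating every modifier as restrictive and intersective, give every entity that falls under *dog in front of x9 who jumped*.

⟦in front of x9⟧ = {x : ⟨x, x9⟩ ∈ ⟦in front of⟧} = {x1, x3, x4, x5, x7, x8, x13, x16}
⟦who jumped⟧ = ⟦jumped⟧ = {x1, x2, x3, x4, x5, x6, x9, x10, x11, x14}
⟦dog⟧ = {x1, x2, x4, x9, x10, x11, x12, x16}
… ∩ ⟦in front of x9⟧ = {x1, x2, x4, x9, x10, x11, x12, x16} ∩ {x1, x3, x4, x5, x7, x8, x13, x16} = {x1, x4, x16}
… ∩ ⟦who jumped⟧ = {x1, x4, x16} ∩ {x1, x2, x3, x4, x5, x6, x9, x10, x11, x14} = {x1, x4}
So ⟦dog in front of x9 who jumped⟧ = {x1, x4}.

{x1, x4}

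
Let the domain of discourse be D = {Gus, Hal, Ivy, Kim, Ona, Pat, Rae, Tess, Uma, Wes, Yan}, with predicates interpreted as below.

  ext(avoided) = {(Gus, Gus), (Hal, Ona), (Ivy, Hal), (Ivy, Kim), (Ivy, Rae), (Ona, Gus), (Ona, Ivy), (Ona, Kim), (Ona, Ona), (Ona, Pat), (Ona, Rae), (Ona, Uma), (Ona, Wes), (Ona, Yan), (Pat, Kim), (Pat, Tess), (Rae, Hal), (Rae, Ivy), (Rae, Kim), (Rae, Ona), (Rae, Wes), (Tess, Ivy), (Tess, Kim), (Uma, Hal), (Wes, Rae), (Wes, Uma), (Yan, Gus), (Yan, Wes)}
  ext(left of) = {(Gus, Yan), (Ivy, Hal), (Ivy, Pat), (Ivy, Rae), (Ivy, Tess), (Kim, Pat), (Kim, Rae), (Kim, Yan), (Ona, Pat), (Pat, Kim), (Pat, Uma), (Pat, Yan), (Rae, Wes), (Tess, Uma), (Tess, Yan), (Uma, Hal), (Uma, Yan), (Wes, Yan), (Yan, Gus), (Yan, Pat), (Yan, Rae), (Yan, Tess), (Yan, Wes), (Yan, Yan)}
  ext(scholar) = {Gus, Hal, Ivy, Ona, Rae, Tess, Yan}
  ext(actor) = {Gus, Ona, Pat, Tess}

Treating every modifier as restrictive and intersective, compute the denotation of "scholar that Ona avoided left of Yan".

{Gus, Yan}

⟦that Ona avoided⟧ = {x : ⟨Ona, x⟩ ∈ ⟦avoided⟧} = {Gus, Ivy, Kim, Ona, Pat, Rae, Uma, Wes, Yan}
⟦left of Yan⟧ = {x : ⟨x, Yan⟩ ∈ ⟦left of⟧} = {Gus, Kim, Pat, Tess, Uma, Wes, Yan}
⟦scholar⟧ = {Gus, Hal, Ivy, Ona, Rae, Tess, Yan}
… ∩ ⟦that Ona avoided⟧ = {Gus, Hal, Ivy, Ona, Rae, Tess, Yan} ∩ {Gus, Ivy, Kim, Ona, Pat, Rae, Uma, Wes, Yan} = {Gus, Ivy, Ona, Rae, Yan}
… ∩ ⟦left of Yan⟧ = {Gus, Ivy, Ona, Rae, Yan} ∩ {Gus, Kim, Pat, Tess, Uma, Wes, Yan} = {Gus, Yan}
So ⟦scholar that Ona avoided left of Yan⟧ = {Gus, Yan}.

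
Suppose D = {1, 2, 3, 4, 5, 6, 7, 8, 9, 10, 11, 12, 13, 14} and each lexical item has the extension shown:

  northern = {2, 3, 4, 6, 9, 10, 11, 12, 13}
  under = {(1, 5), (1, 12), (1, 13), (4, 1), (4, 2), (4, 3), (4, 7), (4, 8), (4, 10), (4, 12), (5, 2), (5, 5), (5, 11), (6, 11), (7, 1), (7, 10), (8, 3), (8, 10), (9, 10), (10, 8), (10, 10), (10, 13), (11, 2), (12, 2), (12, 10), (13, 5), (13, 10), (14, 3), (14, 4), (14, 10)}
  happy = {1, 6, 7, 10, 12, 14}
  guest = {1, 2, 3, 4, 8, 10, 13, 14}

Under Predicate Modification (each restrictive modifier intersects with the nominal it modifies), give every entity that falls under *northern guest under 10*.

{4, 10, 13}

⟦under 10⟧ = {x : ⟨x, 10⟩ ∈ ⟦under⟧} = {4, 7, 8, 9, 10, 12, 13, 14}
⟦guest⟧ = {1, 2, 3, 4, 8, 10, 13, 14}
… ∩ ⟦under 10⟧ = {1, 2, 3, 4, 8, 10, 13, 14} ∩ {4, 7, 8, 9, 10, 12, 13, 14} = {4, 8, 10, 13, 14}
… ∩ ⟦northern⟧ = {4, 8, 10, 13, 14} ∩ {2, 3, 4, 6, 9, 10, 11, 12, 13} = {4, 10, 13}
So ⟦northern guest under 10⟧ = {4, 10, 13}.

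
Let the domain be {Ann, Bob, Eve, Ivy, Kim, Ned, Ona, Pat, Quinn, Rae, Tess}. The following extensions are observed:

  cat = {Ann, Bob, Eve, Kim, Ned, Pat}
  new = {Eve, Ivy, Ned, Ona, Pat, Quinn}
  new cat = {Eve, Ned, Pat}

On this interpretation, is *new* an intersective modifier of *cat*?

yes

⟦new⟧ ∩ ⟦cat⟧ = {Eve, Ivy, Ned, Ona, Pat, Quinn} ∩ {Ann, Bob, Eve, Kim, Ned, Pat} = {Eve, Ned, Pat}
Observed ⟦new cat⟧ = {Eve, Ned, Pat}.
These coincide, so the modifier is intersective here.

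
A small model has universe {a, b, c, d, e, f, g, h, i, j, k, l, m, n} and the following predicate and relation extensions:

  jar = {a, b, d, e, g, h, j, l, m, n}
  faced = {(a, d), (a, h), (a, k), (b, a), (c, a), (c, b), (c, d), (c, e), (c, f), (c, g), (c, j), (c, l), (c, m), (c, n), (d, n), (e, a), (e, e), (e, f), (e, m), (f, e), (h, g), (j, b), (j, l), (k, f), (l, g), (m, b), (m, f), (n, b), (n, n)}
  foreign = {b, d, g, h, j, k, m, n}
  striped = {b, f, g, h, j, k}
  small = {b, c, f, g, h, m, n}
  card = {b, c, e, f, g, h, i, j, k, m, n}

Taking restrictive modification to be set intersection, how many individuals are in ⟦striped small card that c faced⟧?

3

⟦that c faced⟧ = {x : ⟨c, x⟩ ∈ ⟦faced⟧} = {a, b, d, e, f, g, j, l, m, n}
⟦card⟧ = {b, c, e, f, g, h, i, j, k, m, n}
… ∩ ⟦that c faced⟧ = {b, c, e, f, g, h, i, j, k, m, n} ∩ {a, b, d, e, f, g, j, l, m, n} = {b, e, f, g, j, m, n}
… ∩ ⟦striped⟧ = {b, e, f, g, j, m, n} ∩ {b, f, g, h, j, k} = {b, f, g, j}
… ∩ ⟦small⟧ = {b, f, g, j} ∩ {b, c, f, g, h, m, n} = {b, f, g}
⟦striped small card that c faced⟧ = {b, f, g}, so the cardinality is 3.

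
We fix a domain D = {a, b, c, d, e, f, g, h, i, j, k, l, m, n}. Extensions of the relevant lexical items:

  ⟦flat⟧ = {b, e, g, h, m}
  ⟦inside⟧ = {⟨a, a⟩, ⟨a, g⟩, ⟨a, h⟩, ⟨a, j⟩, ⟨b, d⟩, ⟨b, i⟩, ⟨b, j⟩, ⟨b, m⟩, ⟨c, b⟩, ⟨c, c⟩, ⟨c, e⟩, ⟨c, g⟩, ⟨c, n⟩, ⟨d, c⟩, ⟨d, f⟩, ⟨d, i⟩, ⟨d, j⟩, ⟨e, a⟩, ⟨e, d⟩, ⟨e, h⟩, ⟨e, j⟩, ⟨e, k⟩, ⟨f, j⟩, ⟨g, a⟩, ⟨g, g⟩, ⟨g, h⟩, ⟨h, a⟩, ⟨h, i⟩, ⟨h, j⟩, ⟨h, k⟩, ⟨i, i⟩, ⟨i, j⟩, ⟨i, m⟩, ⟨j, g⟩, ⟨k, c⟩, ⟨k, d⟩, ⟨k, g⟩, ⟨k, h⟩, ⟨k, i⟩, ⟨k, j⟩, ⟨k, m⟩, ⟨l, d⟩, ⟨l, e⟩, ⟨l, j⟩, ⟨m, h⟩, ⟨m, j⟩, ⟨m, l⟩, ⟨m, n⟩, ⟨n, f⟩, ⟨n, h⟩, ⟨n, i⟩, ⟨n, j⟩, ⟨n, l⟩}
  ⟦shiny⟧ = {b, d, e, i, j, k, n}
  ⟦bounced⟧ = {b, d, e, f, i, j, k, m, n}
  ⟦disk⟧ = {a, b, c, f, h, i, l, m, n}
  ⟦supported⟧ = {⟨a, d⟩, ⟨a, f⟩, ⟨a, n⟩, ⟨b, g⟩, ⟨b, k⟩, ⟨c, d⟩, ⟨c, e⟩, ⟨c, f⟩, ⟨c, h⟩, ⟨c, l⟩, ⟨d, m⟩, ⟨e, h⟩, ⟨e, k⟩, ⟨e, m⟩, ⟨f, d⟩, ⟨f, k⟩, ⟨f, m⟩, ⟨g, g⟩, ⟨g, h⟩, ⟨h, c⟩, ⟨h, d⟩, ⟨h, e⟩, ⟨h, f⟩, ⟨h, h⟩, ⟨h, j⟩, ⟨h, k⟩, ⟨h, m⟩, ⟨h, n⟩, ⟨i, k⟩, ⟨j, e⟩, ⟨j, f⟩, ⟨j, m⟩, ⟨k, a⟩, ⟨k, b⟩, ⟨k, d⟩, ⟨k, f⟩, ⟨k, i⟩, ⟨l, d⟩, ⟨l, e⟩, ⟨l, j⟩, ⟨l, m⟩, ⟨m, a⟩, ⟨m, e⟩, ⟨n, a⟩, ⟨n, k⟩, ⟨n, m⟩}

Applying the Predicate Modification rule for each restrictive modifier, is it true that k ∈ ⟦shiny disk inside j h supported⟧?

⟦inside j⟧ = {x : ⟨x, j⟩ ∈ ⟦inside⟧} = {a, b, d, e, f, h, i, k, l, m, n}
⟦h supported⟧ = {x : ⟨h, x⟩ ∈ ⟦supported⟧} = {c, d, e, f, h, j, k, m, n}
⟦disk⟧ = {a, b, c, f, h, i, l, m, n}
… ∩ ⟦inside j⟧ = {a, b, c, f, h, i, l, m, n} ∩ {a, b, d, e, f, h, i, k, l, m, n} = {a, b, f, h, i, l, m, n}
… ∩ ⟦h supported⟧ = {a, b, f, h, i, l, m, n} ∩ {c, d, e, f, h, j, k, m, n} = {f, h, m, n}
… ∩ ⟦shiny⟧ = {f, h, m, n} ∩ {b, d, e, i, j, k, n} = {n}
⟦shiny disk inside j h supported⟧ = {n}; k ∉ this set.

no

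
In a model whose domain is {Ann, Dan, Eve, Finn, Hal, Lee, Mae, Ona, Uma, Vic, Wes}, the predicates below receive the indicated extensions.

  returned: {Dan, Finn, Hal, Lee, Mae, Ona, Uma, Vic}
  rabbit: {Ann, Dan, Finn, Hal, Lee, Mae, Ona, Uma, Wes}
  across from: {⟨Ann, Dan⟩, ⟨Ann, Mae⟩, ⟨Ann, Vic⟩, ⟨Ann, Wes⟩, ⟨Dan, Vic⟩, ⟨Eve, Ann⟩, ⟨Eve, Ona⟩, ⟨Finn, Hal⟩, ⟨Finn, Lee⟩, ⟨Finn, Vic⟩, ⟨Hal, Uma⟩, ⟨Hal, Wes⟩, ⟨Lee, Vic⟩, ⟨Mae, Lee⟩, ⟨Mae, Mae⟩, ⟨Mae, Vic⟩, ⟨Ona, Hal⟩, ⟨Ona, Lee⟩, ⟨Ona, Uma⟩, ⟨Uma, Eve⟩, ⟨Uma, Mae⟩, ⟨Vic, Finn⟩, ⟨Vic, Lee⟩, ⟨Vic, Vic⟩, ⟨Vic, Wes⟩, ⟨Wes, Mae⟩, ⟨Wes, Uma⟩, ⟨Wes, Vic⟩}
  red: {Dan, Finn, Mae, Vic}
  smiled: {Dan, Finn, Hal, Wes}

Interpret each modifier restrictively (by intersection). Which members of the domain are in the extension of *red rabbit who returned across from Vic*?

{Dan, Finn, Mae}

⟦who returned⟧ = ⟦returned⟧ = {Dan, Finn, Hal, Lee, Mae, Ona, Uma, Vic}
⟦across from Vic⟧ = {x : ⟨x, Vic⟩ ∈ ⟦across from⟧} = {Ann, Dan, Finn, Lee, Mae, Vic, Wes}
⟦rabbit⟧ = {Ann, Dan, Finn, Hal, Lee, Mae, Ona, Uma, Wes}
… ∩ ⟦who returned⟧ = {Ann, Dan, Finn, Hal, Lee, Mae, Ona, Uma, Wes} ∩ {Dan, Finn, Hal, Lee, Mae, Ona, Uma, Vic} = {Dan, Finn, Hal, Lee, Mae, Ona, Uma}
… ∩ ⟦across from Vic⟧ = {Dan, Finn, Hal, Lee, Mae, Ona, Uma} ∩ {Ann, Dan, Finn, Lee, Mae, Vic, Wes} = {Dan, Finn, Lee, Mae}
… ∩ ⟦red⟧ = {Dan, Finn, Lee, Mae} ∩ {Dan, Finn, Mae, Vic} = {Dan, Finn, Mae}
So ⟦red rabbit who returned across from Vic⟧ = {Dan, Finn, Mae}.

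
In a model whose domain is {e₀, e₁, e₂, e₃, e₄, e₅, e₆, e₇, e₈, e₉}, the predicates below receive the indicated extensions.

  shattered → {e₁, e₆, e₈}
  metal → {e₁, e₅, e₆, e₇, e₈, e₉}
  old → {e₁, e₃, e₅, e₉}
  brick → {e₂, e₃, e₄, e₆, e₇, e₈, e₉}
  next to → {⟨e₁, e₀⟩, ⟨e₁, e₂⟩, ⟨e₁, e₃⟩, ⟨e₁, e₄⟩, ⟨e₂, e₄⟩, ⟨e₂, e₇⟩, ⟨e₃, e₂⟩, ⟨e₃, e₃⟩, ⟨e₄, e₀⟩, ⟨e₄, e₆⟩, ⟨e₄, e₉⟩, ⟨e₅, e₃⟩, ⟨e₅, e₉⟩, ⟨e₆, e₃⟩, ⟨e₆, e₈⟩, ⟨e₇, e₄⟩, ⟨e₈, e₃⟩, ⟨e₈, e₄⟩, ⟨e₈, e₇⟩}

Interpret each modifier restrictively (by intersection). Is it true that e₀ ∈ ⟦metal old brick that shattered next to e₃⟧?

⟦that shattered⟧ = ⟦shattered⟧ = {e₁, e₆, e₈}
⟦next to e₃⟧ = {x : ⟨x, e₃⟩ ∈ ⟦next to⟧} = {e₁, e₃, e₅, e₆, e₈}
⟦brick⟧ = {e₂, e₃, e₄, e₆, e₇, e₈, e₉}
… ∩ ⟦that shattered⟧ = {e₂, e₃, e₄, e₆, e₇, e₈, e₉} ∩ {e₁, e₆, e₈} = {e₆, e₈}
… ∩ ⟦next to e₃⟧ = {e₆, e₈} ∩ {e₁, e₃, e₅, e₆, e₈} = {e₆, e₈}
… ∩ ⟦metal⟧ = {e₆, e₈} ∩ {e₁, e₅, e₆, e₇, e₈, e₉} = {e₆, e₈}
… ∩ ⟦old⟧ = {e₆, e₈} ∩ {e₁, e₃, e₅, e₉} = ∅
⟦metal old brick that shattered next to e₃⟧ = ∅; e₀ ∉ this set.

no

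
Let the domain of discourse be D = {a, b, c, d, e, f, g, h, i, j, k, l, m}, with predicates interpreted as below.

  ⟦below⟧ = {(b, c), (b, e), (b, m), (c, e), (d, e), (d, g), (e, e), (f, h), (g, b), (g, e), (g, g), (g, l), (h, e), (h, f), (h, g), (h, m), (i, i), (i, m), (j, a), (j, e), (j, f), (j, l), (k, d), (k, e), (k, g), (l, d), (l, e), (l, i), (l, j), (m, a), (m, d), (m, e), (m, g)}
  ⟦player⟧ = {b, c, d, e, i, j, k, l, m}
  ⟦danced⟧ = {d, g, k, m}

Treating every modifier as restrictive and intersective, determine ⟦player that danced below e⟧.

⟦that danced⟧ = ⟦danced⟧ = {d, g, k, m}
⟦below e⟧ = {x : ⟨x, e⟩ ∈ ⟦below⟧} = {b, c, d, e, g, h, j, k, l, m}
⟦player⟧ = {b, c, d, e, i, j, k, l, m}
… ∩ ⟦that danced⟧ = {b, c, d, e, i, j, k, l, m} ∩ {d, g, k, m} = {d, k, m}
… ∩ ⟦below e⟧ = {d, k, m} ∩ {b, c, d, e, g, h, j, k, l, m} = {d, k, m}
So ⟦player that danced below e⟧ = {d, k, m}.

{d, k, m}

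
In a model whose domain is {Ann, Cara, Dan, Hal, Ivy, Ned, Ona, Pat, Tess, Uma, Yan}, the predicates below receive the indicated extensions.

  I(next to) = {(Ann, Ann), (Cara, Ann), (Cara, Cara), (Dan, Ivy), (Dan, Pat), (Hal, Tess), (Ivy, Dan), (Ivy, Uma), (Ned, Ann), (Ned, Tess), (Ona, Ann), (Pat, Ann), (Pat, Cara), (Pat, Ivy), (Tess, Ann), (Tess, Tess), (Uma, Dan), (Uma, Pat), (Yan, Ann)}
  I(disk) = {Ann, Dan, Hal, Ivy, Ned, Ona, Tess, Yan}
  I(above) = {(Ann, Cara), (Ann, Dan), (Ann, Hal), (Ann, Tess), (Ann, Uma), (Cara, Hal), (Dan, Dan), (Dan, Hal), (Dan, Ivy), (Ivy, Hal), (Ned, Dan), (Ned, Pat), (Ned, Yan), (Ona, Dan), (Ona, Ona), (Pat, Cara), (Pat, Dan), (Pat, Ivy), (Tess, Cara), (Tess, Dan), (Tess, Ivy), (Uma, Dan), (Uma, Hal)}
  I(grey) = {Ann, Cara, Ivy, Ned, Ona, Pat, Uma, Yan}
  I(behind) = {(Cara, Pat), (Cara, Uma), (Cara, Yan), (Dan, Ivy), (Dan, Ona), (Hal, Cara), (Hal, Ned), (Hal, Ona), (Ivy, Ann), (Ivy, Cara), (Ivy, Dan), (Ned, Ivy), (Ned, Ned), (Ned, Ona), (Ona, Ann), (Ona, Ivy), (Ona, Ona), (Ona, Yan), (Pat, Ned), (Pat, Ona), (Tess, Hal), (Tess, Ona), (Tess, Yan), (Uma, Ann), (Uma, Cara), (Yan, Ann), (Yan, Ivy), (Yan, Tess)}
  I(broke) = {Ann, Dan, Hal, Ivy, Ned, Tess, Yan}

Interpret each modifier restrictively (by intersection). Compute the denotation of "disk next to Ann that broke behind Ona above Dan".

{Ned, Tess}

⟦next to Ann⟧ = {x : ⟨x, Ann⟩ ∈ ⟦next to⟧} = {Ann, Cara, Ned, Ona, Pat, Tess, Yan}
⟦that broke⟧ = ⟦broke⟧ = {Ann, Dan, Hal, Ivy, Ned, Tess, Yan}
⟦behind Ona⟧ = {x : ⟨x, Ona⟩ ∈ ⟦behind⟧} = {Dan, Hal, Ned, Ona, Pat, Tess}
⟦above Dan⟧ = {x : ⟨x, Dan⟩ ∈ ⟦above⟧} = {Ann, Dan, Ned, Ona, Pat, Tess, Uma}
⟦disk⟧ = {Ann, Dan, Hal, Ivy, Ned, Ona, Tess, Yan}
… ∩ ⟦next to Ann⟧ = {Ann, Dan, Hal, Ivy, Ned, Ona, Tess, Yan} ∩ {Ann, Cara, Ned, Ona, Pat, Tess, Yan} = {Ann, Ned, Ona, Tess, Yan}
… ∩ ⟦that broke⟧ = {Ann, Ned, Ona, Tess, Yan} ∩ {Ann, Dan, Hal, Ivy, Ned, Tess, Yan} = {Ann, Ned, Tess, Yan}
… ∩ ⟦behind Ona⟧ = {Ann, Ned, Tess, Yan} ∩ {Dan, Hal, Ned, Ona, Pat, Tess} = {Ned, Tess}
… ∩ ⟦above Dan⟧ = {Ned, Tess} ∩ {Ann, Dan, Ned, Ona, Pat, Tess, Uma} = {Ned, Tess}
So ⟦disk next to Ann that broke behind Ona above Dan⟧ = {Ned, Tess}.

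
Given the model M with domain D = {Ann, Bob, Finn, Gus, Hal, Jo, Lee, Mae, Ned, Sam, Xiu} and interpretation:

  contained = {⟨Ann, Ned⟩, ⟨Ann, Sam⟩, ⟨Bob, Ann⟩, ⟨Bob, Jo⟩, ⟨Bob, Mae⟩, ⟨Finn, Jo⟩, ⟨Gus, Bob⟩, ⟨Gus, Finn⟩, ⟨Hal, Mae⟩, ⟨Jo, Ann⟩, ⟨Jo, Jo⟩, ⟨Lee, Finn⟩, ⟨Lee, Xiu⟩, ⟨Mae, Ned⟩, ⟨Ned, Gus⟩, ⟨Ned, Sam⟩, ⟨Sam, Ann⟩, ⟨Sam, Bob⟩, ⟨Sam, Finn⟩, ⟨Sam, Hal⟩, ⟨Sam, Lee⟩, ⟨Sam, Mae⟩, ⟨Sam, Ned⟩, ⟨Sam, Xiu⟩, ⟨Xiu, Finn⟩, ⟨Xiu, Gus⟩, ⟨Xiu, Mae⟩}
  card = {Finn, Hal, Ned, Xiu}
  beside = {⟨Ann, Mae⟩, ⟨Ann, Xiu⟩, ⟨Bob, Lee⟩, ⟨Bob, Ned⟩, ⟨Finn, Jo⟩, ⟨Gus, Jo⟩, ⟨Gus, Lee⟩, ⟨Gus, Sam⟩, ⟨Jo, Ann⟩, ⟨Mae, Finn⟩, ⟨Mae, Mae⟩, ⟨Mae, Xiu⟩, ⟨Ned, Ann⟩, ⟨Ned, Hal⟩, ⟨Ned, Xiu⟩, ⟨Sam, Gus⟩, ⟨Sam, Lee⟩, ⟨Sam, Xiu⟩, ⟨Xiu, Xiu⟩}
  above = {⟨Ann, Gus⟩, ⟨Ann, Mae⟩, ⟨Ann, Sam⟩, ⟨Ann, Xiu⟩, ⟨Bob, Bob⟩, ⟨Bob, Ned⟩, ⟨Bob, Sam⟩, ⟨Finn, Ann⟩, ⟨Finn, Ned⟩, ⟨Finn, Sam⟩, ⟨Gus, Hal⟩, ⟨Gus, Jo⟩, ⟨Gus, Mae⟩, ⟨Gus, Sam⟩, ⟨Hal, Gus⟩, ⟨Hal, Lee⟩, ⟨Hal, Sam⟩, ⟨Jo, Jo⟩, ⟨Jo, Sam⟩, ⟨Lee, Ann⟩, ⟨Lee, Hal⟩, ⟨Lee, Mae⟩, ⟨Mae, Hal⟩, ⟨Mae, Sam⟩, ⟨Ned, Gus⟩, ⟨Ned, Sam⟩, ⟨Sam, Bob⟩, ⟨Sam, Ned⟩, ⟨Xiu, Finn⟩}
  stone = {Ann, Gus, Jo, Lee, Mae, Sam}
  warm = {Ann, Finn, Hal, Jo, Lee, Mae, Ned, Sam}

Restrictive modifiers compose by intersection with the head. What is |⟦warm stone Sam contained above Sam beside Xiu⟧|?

2

⟦Sam contained⟧ = {x : ⟨Sam, x⟩ ∈ ⟦contained⟧} = {Ann, Bob, Finn, Hal, Lee, Mae, Ned, Xiu}
⟦above Sam⟧ = {x : ⟨x, Sam⟩ ∈ ⟦above⟧} = {Ann, Bob, Finn, Gus, Hal, Jo, Mae, Ned}
⟦beside Xiu⟧ = {x : ⟨x, Xiu⟩ ∈ ⟦beside⟧} = {Ann, Mae, Ned, Sam, Xiu}
⟦stone⟧ = {Ann, Gus, Jo, Lee, Mae, Sam}
… ∩ ⟦Sam contained⟧ = {Ann, Gus, Jo, Lee, Mae, Sam} ∩ {Ann, Bob, Finn, Hal, Lee, Mae, Ned, Xiu} = {Ann, Lee, Mae}
… ∩ ⟦above Sam⟧ = {Ann, Lee, Mae} ∩ {Ann, Bob, Finn, Gus, Hal, Jo, Mae, Ned} = {Ann, Mae}
… ∩ ⟦beside Xiu⟧ = {Ann, Mae} ∩ {Ann, Mae, Ned, Sam, Xiu} = {Ann, Mae}
… ∩ ⟦warm⟧ = {Ann, Mae} ∩ {Ann, Finn, Hal, Jo, Lee, Mae, Ned, Sam} = {Ann, Mae}
⟦warm stone Sam contained above Sam beside Xiu⟧ = {Ann, Mae}, so the cardinality is 2.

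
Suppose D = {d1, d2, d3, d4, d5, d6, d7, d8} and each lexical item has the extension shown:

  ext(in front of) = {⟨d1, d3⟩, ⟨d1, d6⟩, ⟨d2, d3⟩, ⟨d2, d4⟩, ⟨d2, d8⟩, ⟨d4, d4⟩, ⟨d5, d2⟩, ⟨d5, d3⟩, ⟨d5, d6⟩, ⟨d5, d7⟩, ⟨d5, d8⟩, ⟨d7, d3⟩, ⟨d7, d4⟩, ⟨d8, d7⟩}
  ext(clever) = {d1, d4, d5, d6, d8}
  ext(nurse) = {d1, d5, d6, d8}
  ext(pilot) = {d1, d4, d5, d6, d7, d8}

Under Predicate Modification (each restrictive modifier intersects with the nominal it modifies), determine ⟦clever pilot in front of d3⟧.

{d1, d5}

⟦in front of d3⟧ = {x : ⟨x, d3⟩ ∈ ⟦in front of⟧} = {d1, d2, d5, d7}
⟦pilot⟧ = {d1, d4, d5, d6, d7, d8}
… ∩ ⟦in front of d3⟧ = {d1, d4, d5, d6, d7, d8} ∩ {d1, d2, d5, d7} = {d1, d5, d7}
… ∩ ⟦clever⟧ = {d1, d5, d7} ∩ {d1, d4, d5, d6, d8} = {d1, d5}
So ⟦clever pilot in front of d3⟧ = {d1, d5}.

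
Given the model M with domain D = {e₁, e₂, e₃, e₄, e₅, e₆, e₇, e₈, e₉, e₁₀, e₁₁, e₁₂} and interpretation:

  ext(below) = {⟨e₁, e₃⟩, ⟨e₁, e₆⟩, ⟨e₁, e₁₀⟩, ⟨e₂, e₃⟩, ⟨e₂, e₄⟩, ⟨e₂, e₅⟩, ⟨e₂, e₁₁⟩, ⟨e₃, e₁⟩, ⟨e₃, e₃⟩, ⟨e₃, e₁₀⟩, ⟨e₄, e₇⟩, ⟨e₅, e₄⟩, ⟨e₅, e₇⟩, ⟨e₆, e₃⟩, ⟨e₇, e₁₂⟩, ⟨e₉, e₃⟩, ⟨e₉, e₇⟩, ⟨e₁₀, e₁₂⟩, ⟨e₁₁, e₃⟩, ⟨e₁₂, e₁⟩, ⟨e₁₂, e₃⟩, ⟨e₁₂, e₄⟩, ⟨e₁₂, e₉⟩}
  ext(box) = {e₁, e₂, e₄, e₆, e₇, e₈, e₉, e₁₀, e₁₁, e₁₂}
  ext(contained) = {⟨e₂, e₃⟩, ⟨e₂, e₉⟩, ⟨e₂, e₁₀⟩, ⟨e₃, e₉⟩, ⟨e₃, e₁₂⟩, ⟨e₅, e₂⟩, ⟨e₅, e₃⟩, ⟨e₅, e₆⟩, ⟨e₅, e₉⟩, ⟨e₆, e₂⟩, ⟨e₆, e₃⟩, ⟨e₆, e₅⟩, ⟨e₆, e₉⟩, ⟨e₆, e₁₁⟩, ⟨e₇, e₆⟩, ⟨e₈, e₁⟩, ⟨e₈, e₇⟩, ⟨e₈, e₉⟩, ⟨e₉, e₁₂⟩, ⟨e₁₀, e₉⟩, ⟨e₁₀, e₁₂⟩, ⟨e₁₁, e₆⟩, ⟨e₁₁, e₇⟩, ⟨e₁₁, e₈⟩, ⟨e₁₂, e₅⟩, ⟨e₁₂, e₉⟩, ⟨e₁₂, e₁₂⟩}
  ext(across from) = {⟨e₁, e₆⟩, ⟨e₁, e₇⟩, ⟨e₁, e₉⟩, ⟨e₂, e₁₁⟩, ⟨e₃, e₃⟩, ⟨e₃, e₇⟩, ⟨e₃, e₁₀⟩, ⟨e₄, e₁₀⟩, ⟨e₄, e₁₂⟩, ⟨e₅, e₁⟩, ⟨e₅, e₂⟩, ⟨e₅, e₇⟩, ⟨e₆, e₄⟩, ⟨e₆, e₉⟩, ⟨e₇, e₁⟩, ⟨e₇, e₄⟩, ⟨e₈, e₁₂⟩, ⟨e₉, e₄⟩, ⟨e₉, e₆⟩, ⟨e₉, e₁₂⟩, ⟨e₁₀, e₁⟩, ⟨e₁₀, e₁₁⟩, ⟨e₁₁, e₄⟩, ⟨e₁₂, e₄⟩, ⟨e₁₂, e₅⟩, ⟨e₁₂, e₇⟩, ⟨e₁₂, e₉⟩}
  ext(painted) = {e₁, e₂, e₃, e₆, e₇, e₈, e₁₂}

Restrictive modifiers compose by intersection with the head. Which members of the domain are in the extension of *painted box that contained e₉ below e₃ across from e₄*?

{e₆, e₁₂}

⟦that contained e₉⟧ = {x : ⟨x, e₉⟩ ∈ ⟦contained⟧} = {e₂, e₃, e₅, e₆, e₈, e₁₀, e₁₂}
⟦below e₃⟧ = {x : ⟨x, e₃⟩ ∈ ⟦below⟧} = {e₁, e₂, e₃, e₆, e₉, e₁₁, e₁₂}
⟦across from e₄⟧ = {x : ⟨x, e₄⟩ ∈ ⟦across from⟧} = {e₆, e₇, e₉, e₁₁, e₁₂}
⟦box⟧ = {e₁, e₂, e₄, e₆, e₇, e₈, e₉, e₁₀, e₁₁, e₁₂}
… ∩ ⟦that contained e₉⟧ = {e₁, e₂, e₄, e₆, e₇, e₈, e₉, e₁₀, e₁₁, e₁₂} ∩ {e₂, e₃, e₅, e₆, e₈, e₁₀, e₁₂} = {e₂, e₆, e₈, e₁₀, e₁₂}
… ∩ ⟦below e₃⟧ = {e₂, e₆, e₈, e₁₀, e₁₂} ∩ {e₁, e₂, e₃, e₆, e₉, e₁₁, e₁₂} = {e₂, e₆, e₁₂}
… ∩ ⟦across from e₄⟧ = {e₂, e₆, e₁₂} ∩ {e₆, e₇, e₉, e₁₁, e₁₂} = {e₆, e₁₂}
… ∩ ⟦painted⟧ = {e₆, e₁₂} ∩ {e₁, e₂, e₃, e₆, e₇, e₈, e₁₂} = {e₆, e₁₂}
So ⟦painted box that contained e₉ below e₃ across from e₄⟧ = {e₆, e₁₂}.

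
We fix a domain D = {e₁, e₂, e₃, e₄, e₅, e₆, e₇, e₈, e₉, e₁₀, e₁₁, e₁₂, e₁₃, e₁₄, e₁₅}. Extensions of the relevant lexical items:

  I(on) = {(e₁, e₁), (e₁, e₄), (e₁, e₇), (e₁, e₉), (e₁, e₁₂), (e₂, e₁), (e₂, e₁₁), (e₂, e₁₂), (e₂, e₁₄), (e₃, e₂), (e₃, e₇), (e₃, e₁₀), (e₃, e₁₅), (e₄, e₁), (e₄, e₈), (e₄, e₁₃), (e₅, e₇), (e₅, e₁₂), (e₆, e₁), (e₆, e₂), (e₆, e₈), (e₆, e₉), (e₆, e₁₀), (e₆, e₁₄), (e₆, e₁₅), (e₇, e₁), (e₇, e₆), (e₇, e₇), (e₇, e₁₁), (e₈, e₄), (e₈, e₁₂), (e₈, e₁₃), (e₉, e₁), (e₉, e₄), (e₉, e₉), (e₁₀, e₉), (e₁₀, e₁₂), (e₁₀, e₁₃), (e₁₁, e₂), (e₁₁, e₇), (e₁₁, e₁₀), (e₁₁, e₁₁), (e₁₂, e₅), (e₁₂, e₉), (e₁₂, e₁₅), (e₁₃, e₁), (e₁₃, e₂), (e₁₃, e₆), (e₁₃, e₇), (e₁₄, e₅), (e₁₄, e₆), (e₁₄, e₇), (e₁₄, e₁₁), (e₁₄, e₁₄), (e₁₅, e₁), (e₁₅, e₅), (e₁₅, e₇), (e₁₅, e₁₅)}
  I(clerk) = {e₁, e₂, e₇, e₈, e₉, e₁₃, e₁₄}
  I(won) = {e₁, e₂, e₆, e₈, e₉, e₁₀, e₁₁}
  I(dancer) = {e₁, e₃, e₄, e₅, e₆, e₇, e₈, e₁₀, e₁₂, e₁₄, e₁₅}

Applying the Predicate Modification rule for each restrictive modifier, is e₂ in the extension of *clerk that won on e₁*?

⟦that won⟧ = ⟦won⟧ = {e₁, e₂, e₆, e₈, e₉, e₁₀, e₁₁}
⟦on e₁⟧ = {x : ⟨x, e₁⟩ ∈ ⟦on⟧} = {e₁, e₂, e₄, e₆, e₇, e₉, e₁₃, e₁₅}
⟦clerk⟧ = {e₁, e₂, e₇, e₈, e₉, e₁₃, e₁₄}
… ∩ ⟦that won⟧ = {e₁, e₂, e₇, e₈, e₉, e₁₃, e₁₄} ∩ {e₁, e₂, e₆, e₈, e₉, e₁₀, e₁₁} = {e₁, e₂, e₈, e₉}
… ∩ ⟦on e₁⟧ = {e₁, e₂, e₈, e₉} ∩ {e₁, e₂, e₄, e₆, e₇, e₉, e₁₃, e₁₅} = {e₁, e₂, e₉}
⟦clerk that won on e₁⟧ = {e₁, e₂, e₉}; e₂ ∈ this set.

yes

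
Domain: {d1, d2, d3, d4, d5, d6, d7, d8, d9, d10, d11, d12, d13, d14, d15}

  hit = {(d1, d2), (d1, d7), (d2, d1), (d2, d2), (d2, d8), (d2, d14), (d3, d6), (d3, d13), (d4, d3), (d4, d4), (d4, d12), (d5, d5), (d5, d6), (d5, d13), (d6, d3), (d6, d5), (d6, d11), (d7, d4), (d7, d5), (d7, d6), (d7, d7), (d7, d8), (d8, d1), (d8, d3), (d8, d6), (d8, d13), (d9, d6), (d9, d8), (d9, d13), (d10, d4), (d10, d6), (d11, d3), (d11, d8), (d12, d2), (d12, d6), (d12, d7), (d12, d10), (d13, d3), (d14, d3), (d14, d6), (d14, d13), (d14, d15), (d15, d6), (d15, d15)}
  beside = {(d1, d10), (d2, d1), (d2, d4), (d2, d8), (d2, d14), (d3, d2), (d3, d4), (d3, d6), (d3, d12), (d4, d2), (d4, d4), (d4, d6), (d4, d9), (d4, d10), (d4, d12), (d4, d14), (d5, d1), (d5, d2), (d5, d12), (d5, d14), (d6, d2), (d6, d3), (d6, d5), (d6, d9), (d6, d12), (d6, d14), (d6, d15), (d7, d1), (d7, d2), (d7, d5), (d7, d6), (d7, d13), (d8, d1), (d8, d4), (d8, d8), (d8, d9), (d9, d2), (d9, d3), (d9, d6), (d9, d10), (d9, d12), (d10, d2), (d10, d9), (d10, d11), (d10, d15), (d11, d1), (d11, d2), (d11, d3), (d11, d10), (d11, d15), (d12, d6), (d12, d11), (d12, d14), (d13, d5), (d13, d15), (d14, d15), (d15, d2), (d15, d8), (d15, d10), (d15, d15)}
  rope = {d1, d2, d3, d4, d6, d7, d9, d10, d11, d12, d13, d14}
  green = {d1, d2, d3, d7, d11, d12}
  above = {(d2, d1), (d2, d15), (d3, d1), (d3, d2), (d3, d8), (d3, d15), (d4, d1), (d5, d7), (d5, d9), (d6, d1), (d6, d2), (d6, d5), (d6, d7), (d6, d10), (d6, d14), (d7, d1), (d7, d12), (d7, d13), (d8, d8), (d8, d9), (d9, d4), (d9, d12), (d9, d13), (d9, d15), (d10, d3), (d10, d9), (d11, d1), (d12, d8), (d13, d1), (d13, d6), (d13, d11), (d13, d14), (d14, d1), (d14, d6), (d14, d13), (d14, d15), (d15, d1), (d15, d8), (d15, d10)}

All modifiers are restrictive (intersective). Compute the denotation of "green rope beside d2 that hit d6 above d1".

{d3, d7}

⟦beside d2⟧ = {x : ⟨x, d2⟩ ∈ ⟦beside⟧} = {d3, d4, d5, d6, d7, d9, d10, d11, d15}
⟦that hit d6⟧ = {x : ⟨x, d6⟩ ∈ ⟦hit⟧} = {d3, d5, d7, d8, d9, d10, d12, d14, d15}
⟦above d1⟧ = {x : ⟨x, d1⟩ ∈ ⟦above⟧} = {d2, d3, d4, d6, d7, d11, d13, d14, d15}
⟦rope⟧ = {d1, d2, d3, d4, d6, d7, d9, d10, d11, d12, d13, d14}
… ∩ ⟦beside d2⟧ = {d1, d2, d3, d4, d6, d7, d9, d10, d11, d12, d13, d14} ∩ {d3, d4, d5, d6, d7, d9, d10, d11, d15} = {d3, d4, d6, d7, d9, d10, d11}
… ∩ ⟦that hit d6⟧ = {d3, d4, d6, d7, d9, d10, d11} ∩ {d3, d5, d7, d8, d9, d10, d12, d14, d15} = {d3, d7, d9, d10}
… ∩ ⟦above d1⟧ = {d3, d7, d9, d10} ∩ {d2, d3, d4, d6, d7, d11, d13, d14, d15} = {d3, d7}
… ∩ ⟦green⟧ = {d3, d7} ∩ {d1, d2, d3, d7, d11, d12} = {d3, d7}
So ⟦green rope beside d2 that hit d6 above d1⟧ = {d3, d7}.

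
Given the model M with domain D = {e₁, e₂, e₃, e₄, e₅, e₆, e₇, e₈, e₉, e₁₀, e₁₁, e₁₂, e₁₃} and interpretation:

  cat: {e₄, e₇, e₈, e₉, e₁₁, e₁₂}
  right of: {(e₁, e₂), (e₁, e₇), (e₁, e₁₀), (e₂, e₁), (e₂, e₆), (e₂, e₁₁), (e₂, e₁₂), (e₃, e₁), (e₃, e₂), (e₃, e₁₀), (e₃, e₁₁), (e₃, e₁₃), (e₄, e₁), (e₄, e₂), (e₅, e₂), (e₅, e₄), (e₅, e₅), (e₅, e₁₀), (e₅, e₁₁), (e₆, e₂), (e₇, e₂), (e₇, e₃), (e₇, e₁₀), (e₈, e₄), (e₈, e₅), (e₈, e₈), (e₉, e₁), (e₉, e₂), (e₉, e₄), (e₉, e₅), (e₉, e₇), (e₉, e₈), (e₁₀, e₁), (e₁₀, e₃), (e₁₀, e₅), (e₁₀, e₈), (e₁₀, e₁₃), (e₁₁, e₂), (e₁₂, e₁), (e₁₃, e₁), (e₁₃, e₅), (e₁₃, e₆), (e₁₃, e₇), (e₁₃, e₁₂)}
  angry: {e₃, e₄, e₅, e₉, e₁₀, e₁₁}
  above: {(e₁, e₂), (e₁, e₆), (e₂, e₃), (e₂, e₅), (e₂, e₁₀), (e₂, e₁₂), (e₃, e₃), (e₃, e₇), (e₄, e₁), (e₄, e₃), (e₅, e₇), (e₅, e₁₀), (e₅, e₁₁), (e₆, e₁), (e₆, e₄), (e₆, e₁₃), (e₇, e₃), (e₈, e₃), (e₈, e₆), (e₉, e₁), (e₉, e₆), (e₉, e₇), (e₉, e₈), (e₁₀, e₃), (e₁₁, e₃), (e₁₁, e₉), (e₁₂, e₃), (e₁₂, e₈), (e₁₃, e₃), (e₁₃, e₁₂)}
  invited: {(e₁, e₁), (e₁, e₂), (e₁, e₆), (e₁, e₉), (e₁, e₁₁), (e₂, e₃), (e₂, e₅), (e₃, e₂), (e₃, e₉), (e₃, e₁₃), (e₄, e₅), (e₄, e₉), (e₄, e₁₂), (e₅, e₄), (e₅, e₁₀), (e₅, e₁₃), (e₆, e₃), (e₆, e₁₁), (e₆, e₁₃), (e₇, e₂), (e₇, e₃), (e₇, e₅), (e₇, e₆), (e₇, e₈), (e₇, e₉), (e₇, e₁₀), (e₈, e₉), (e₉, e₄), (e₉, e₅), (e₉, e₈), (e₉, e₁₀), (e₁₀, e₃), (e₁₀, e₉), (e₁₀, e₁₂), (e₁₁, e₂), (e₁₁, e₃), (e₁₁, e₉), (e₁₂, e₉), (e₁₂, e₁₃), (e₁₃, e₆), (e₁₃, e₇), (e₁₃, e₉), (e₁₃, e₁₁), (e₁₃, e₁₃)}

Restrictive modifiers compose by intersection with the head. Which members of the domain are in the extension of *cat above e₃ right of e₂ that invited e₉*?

{e₄, e₇, e₁₁}

⟦above e₃⟧ = {x : ⟨x, e₃⟩ ∈ ⟦above⟧} = {e₂, e₃, e₄, e₇, e₈, e₁₀, e₁₁, e₁₂, e₁₃}
⟦right of e₂⟧ = {x : ⟨x, e₂⟩ ∈ ⟦right of⟧} = {e₁, e₃, e₄, e₅, e₆, e₇, e₉, e₁₁}
⟦that invited e₉⟧ = {x : ⟨x, e₉⟩ ∈ ⟦invited⟧} = {e₁, e₃, e₄, e₇, e₈, e₁₀, e₁₁, e₁₂, e₁₃}
⟦cat⟧ = {e₄, e₇, e₈, e₉, e₁₁, e₁₂}
… ∩ ⟦above e₃⟧ = {e₄, e₇, e₈, e₉, e₁₁, e₁₂} ∩ {e₂, e₃, e₄, e₇, e₈, e₁₀, e₁₁, e₁₂, e₁₃} = {e₄, e₇, e₈, e₁₁, e₁₂}
… ∩ ⟦right of e₂⟧ = {e₄, e₇, e₈, e₁₁, e₁₂} ∩ {e₁, e₃, e₄, e₅, e₆, e₇, e₉, e₁₁} = {e₄, e₇, e₁₁}
… ∩ ⟦that invited e₉⟧ = {e₄, e₇, e₁₁} ∩ {e₁, e₃, e₄, e₇, e₈, e₁₀, e₁₁, e₁₂, e₁₃} = {e₄, e₇, e₁₁}
So ⟦cat above e₃ right of e₂ that invited e₉⟧ = {e₄, e₇, e₁₁}.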